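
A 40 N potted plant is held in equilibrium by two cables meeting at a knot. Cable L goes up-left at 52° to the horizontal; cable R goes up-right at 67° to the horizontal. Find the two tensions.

ΣF_x = 0: −T_L·cos52° + T_R·cos67° = 0 → T_R = 1.57567·T_L.
ΣF_y = 0: T_L·sin52° + T_R·sin67° = 40.
Substitute: T_L·(0.788011 + 1.57567·0.920505) = 40 → T_L = 17.8697 ≈ 17.87 N.
Then T_R = 1.57567 × 17.8697 = 28.16 N.

T_L = 17.87 N, T_R = 28.16 N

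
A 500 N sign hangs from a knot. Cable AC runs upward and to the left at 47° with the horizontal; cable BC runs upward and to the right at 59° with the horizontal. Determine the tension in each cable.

T_AC = 267.9 N, T_BC = 354.7 N

ΣF_x = 0: −T_AC·cos47° + T_BC·cos59° = 0 → T_BC = 1.32417·T_AC.
ΣF_y = 0: T_AC·sin47° + T_BC·sin59° = 500.
Substitute: T_AC·(0.731354 + 1.32417·0.857167) = 500 → T_AC = 267.897 ≈ 267.9 N.
Then T_BC = 1.32417 × 267.897 = 354.7 N.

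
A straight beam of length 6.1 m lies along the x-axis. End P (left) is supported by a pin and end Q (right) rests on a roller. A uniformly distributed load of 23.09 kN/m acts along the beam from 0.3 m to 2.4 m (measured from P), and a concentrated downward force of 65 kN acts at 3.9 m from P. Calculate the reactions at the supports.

P_x = 0, P_y = 61.20 kN, Q_y = 52.29 kN

Resultant of the distributed load: 23.09 × 2.1 = 48.489 kN at 1.35 m from P.
Taking moments about P: Q_y·6.1 − (23.09·2.1)·1.35 − 65·3.9 = 0 → Q_y = 318.96015/6.1 = 52.2885 ≈ 52.29 kN.
ΣF_y = 0: P_y + 52.2885 − 23.09·2.1 − 65 = 0 → P_y = 61.20 kN.
ΣF_x = 0: no horizontal applied forces, so P_x = 0.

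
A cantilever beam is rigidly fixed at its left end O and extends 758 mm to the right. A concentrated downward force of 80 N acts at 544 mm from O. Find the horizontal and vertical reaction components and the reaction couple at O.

O_x = 0, O_y = 80.00 N, M_O = 43520 N·mm

ΣF_x = 0: O_x = 0.
ΣF_y = 0: O_y − 80 = 0 → O_y = 80.00 N.
ΣM about O: M_O − 80·544 = 0 → M_O = 43520 N·mm.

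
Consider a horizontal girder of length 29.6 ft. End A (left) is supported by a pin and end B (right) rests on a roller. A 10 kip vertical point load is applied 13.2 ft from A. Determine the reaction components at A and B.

A_x = 0, A_y = 5.541 kip, B_y = 4.459 kip

Moments about A: B_y·29.6 − 10·13.2 = 0 → B_y = 132/29.6 = 4.45946 ≈ 4.459 kip.
ΣF_y = 0: A_y + 4.45946 − 10 = 0 → A_y = 5.541 kip.
ΣF_x = 0: no horizontal applied forces, so A_x = 0.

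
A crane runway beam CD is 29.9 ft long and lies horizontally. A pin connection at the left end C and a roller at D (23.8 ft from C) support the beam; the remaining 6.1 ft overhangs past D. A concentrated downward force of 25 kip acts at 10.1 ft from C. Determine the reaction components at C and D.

Moments about C: D_y·23.8 − 25·10.1 = 0 → D_y = 252.5/23.8 = 10.6092 ≈ 10.61 kip.
ΣF_y = 0: C_y + 10.6092 − 25 = 0 → C_y = 14.39 kip.
ΣF_x = 0: no horizontal applied forces, so C_x = 0.

C_x = 0, C_y = 14.39 kip, D_y = 10.61 kip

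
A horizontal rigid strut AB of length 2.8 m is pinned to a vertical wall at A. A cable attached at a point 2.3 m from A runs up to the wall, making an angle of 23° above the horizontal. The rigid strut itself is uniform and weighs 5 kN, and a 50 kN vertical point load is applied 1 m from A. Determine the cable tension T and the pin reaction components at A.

T = 63.43 kN, A_x = 58.38 kN, A_y = 30.22 kN

ΣM about A: T·sin23°·2.3 − 5·1.4 − 50·1 = 0 → T = 57/(2.3·0.390731) = 63.4263 ≈ 63.43 kN.
ΣF_x = 0: A_x − T·cos23° = 0 → A_x = 63.4263 × 0.920505 = 58.38 kN.
ΣF_y = 0: A_y + T·sin23° − 5 − 50 = 0 → A_y = 55 − 63.4263 × 0.390731 = 30.22 kN.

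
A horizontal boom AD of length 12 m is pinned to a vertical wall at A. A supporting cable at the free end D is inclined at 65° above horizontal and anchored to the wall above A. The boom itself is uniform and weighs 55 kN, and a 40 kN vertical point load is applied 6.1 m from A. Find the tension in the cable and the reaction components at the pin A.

ΣM about A: T·sin65°·12 − 55·6 − 40·6.1 = 0 → T = 574/(12·0.906308) = 52.7782 ≈ 52.78 kN.
ΣF_x = 0: A_x − T·cos65° = 0 → A_x = 52.7782 × 0.422618 = 22.31 kN.
ΣF_y = 0: A_y + T·sin65° − 55 − 40 = 0 → A_y = 95 − 52.7782 × 0.906308 = 47.17 kN.

T = 52.78 kN, A_x = 22.31 kN, A_y = 47.17 kN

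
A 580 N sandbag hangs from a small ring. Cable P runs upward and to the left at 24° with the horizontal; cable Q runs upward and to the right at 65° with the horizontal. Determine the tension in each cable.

ΣF_x = 0: −T_P·cos24° + T_Q·cos65° = 0 → T_Q = 2.16163·T_P.
ΣF_y = 0: T_P·sin24° + T_Q·sin65° = 580.
Substitute: T_P·(0.406737 + 2.16163·0.906308) = 580 → T_P = 245.156 ≈ 245.2 N.
Then T_Q = 2.16163 × 245.156 = 529.9 N.

T_P = 245.2 N, T_Q = 529.9 N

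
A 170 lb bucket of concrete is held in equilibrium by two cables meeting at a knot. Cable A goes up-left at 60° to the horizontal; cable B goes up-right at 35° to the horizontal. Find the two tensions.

T_A = 139.8 lb, T_B = 85.32 lb

ΣF_x = 0: −T_A·cos60° + T_B·cos35° = 0 → T_B = 0.610387·T_A.
ΣF_y = 0: T_A·sin60° + T_B·sin35° = 170.
Substitute: T_A·(0.866025 + 0.610387·0.573576) = 170 → T_A = 139.788 ≈ 139.8 lb.
Then T_B = 0.610387 × 139.788 = 85.32 lb.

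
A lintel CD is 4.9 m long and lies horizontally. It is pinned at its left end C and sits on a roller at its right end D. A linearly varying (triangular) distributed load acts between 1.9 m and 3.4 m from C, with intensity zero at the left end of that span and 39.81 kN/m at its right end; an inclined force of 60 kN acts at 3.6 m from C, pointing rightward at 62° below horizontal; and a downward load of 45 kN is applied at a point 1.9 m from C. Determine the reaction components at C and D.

C_x = -28.17 kN, C_y = 53.79 kN, D_y = 74.04 kN

Resultant of the triangular load: ½ × 39.81 × 1.5 = 29.8575 kN, acting at 2.9 m from C (one-third of the span from the peak).
Moments about C: D_y·4.9 − (½·39.81·1.5)·2.9 − 60·sin62°·3.6 − 45·1.9 = 0 → D_y = 362.803/4.9 = 74.0414 ≈ 74.04 kN.
ΣF_y = 0: C_y + 74.0414 − ½·39.81·1.5 − 60·sin62° − 45 = 0 → C_y = 53.79 kN.
ΣF_x = 0: C_x + 60·cos62° = 0 → C_x = -28.17 kN.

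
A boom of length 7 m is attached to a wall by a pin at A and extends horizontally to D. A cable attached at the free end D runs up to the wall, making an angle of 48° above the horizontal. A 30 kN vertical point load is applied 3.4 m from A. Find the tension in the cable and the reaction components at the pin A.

T = 19.61 kN, A_x = 13.12 kN, A_y = 15.43 kN

ΣM about A: T·sin48°·7 − 30·3.4 = 0 → T = 102/(7·0.743145) = 19.6078 ≈ 19.61 kN.
ΣF_x = 0: A_x − T·cos48° = 0 → A_x = 19.6078 × 0.669131 = 13.12 kN.
ΣF_y = 0: A_y + T·sin48° − 30 = 0 → A_y = 30 − 19.6078 × 0.743145 = 15.43 kN.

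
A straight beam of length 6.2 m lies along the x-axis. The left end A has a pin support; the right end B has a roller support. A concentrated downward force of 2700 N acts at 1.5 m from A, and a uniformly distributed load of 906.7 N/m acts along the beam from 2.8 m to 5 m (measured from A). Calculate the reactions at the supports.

A_x = 0, A_y = 2787 N, B_y = 1908 N

Resultant of the distributed load: 906.7 × 2.2 = 1994.74 N at 3.9 m from A.
Taking moments about A: B_y·6.2 − 2700·1.5 − (906.7·2.2)·3.9 = 0 → B_y = 11829.486/6.2 = 1907.98 ≈ 1908 N.
ΣF_y = 0: A_y + 1907.98 − 2700 − 906.7·2.2 = 0 → A_y = 2787 N.
ΣF_x = 0: no horizontal applied forces, so A_x = 0.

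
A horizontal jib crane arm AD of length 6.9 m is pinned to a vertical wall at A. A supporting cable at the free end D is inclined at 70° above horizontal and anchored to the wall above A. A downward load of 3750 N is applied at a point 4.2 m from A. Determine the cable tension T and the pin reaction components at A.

ΣM about A: T·sin70°·6.9 − 3750·4.2 = 0 → T = 15750/(6.9·0.939693) = 2429.1 ≈ 2429 N.
ΣF_x = 0: A_x − T·cos70° = 0 → A_x = 2429.1 × 0.34202 = 830.8 N.
ΣF_y = 0: A_y + T·sin70° − 3750 = 0 → A_y = 3750 − 2429.1 × 0.939693 = 1467 N.

T = 2429 N, A_x = 830.8 N, A_y = 1467 N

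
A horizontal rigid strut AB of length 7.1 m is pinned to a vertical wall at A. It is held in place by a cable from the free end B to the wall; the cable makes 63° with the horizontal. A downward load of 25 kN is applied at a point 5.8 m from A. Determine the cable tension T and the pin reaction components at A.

ΣM about A: T·sin63°·7.1 − 25·5.8 = 0 → T = 145/(7.1·0.891007) = 22.9207 ≈ 22.92 kN.
ΣF_x = 0: A_x − T·cos63° = 0 → A_x = 22.9207 × 0.45399 = 10.41 kN.
ΣF_y = 0: A_y + T·sin63° − 25 = 0 → A_y = 25 − 22.9207 × 0.891007 = 4.577 kN.

T = 22.92 kN, A_x = 10.41 kN, A_y = 4.577 kN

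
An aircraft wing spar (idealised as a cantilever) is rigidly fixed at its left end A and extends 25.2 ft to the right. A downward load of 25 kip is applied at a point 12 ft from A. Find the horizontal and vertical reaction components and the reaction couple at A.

ΣF_x = 0: A_x = 0.
ΣF_y = 0: A_y − 25 = 0 → A_y = 25.00 kip.
ΣM about A: M_A − 25·12 = 0 → M_A = 300.0 kip·ft.

A_x = 0, A_y = 25.00 kip, M_A = 300.0 kip·ft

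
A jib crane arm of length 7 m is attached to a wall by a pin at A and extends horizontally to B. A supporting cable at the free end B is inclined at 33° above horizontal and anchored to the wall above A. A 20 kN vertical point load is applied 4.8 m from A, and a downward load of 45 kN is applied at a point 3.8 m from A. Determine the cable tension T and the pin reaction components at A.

ΣM about A: T·sin33°·7 − 20·4.8 − 45·3.8 = 0 → T = 267/(7·0.544639) = 70.0333 ≈ 70.03 kN.
ΣF_x = 0: A_x − T·cos33° = 0 → A_x = 70.0333 × 0.838671 = 58.73 kN.
ΣF_y = 0: A_y + T·sin33° − 20 − 45 = 0 → A_y = 65 − 70.0333 × 0.544639 = 26.86 kN.

T = 70.03 kN, A_x = 58.73 kN, A_y = 26.86 kN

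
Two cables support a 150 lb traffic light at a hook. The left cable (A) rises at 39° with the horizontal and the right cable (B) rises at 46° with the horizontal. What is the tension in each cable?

ΣF_x = 0: −T_A·cos39° + T_B·cos46° = 0 → T_B = 1.11875·T_A.
ΣF_y = 0: T_A·sin39° + T_B·sin46° = 150.
Substitute: T_A·(0.62932 + 1.11875·0.71934) = 150 → T_A = 104.597 ≈ 104.6 lb.
Then T_B = 1.11875 × 104.597 = 117.0 lb.

T_A = 104.6 lb, T_B = 117.0 lb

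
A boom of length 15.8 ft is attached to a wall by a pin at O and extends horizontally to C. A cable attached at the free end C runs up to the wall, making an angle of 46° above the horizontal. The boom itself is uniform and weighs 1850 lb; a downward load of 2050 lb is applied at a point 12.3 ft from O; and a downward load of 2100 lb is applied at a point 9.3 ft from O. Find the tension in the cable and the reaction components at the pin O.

T = 5223 lb, O_x = 3628 lb, O_y = 2243 lb

ΣM about O: T·sin46°·15.8 − 1850·7.9 − 2050·12.3 − 2100·9.3 = 0 → T = 59360/(15.8·0.71934) = 5222.79 ≈ 5223 lb.
ΣF_x = 0: O_x − T·cos46° = 0 → O_x = 5222.79 × 0.694658 = 3628 lb.
ΣF_y = 0: O_y + T·sin46° − 1850 − 2050 − 2100 = 0 → O_y = 6000 − 5222.79 × 0.71934 = 2243 lb.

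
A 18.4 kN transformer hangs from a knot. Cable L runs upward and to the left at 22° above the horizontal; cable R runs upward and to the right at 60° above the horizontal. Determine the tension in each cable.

T_L = 9.290 kN, T_R = 17.23 kN

ΣF_x = 0: −T_L·cos22° + T_R·cos60° = 0 → T_R = 1.85437·T_L.
ΣF_y = 0: T_L·sin22° + T_R·sin60° = 18.4.
Substitute: T_L·(0.374607 + 1.85437·0.866025) = 18.4 → T_L = 9.29041 ≈ 9.290 kN.
Then T_R = 1.85437 × 9.29041 = 17.23 kN.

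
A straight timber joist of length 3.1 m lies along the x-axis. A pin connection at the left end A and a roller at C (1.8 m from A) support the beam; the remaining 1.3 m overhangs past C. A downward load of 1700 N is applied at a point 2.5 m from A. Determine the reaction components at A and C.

A_x = 0, A_y = -661.1 N, C_y = 2361 N

Taking moments about A: C_y·1.8 − 1700·2.5 = 0 → C_y = 4250/1.8 = 2361.11 ≈ 2361 N.
ΣF_y = 0: A_y + 2361.11 − 1700 = 0 → A_y = -661.1 N.
ΣF_x = 0: no horizontal applied forces, so A_x = 0.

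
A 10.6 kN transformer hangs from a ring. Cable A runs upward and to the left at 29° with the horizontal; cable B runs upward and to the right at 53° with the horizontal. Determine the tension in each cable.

T_A = 6.442 kN, T_B = 9.362 kN

ΣF_x = 0: −T_A·cos29° + T_B·cos53° = 0 → T_B = 1.4533·T_A.
ΣF_y = 0: T_A·sin29° + T_B·sin53° = 10.6.
Substitute: T_A·(0.48481 + 1.4533·0.798636) = 10.6 → T_A = 6.44194 ≈ 6.442 kN.
Then T_B = 1.4533 × 6.44194 = 9.362 kN.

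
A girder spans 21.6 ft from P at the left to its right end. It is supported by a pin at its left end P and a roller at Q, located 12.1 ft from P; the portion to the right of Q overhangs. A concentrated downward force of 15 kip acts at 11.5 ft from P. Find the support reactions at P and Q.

P_x = 0, P_y = 0.7438 kip, Q_y = 14.26 kip

ΣM about P: Q_y·12.1 − 15·11.5 = 0 → Q_y = 172.5/12.1 = 14.2562 ≈ 14.26 kip.
ΣF_y = 0: P_y + 14.2562 − 15 = 0 → P_y = 0.7438 kip.
ΣF_x = 0: no horizontal applied forces, so P_x = 0.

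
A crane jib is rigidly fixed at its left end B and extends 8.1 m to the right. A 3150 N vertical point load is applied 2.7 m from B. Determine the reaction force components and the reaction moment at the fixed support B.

B_x = 0, B_y = 3150 N, M_B = 8505 N·m

ΣF_x = 0: B_x = 0.
ΣF_y = 0: B_y − 3150 = 0 → B_y = 3150 N.
ΣM about B: M_B − 3150·2.7 = 0 → M_B = 8505 N·m.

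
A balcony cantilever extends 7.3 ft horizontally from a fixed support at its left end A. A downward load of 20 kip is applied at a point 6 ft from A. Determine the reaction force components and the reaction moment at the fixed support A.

A_x = 0, A_y = 20.00 kip, M_A = 120.0 kip·ft

ΣF_x = 0: A_x = 0.
ΣF_y = 0: A_y − 20 = 0 → A_y = 20.00 kip.
ΣM about A: M_A − 20·6 = 0 → M_A = 120.0 kip·ft.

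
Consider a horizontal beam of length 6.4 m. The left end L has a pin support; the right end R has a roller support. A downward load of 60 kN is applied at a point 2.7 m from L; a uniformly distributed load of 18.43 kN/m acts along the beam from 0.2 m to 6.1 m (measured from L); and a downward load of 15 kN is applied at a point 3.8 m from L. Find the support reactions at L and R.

L_x = 0, L_y = 96.00 kN, R_y = 87.74 kN

Resultant of the distributed load: 18.43 × 5.9 = 108.737 kN at 3.15 m from L.
Taking moments about L: R_y·6.4 − 60·2.7 − (18.43·5.9)·3.15 − 15·3.8 = 0 → R_y = 561.52155/6.4 = 87.7377 ≈ 87.74 kN.
ΣF_y = 0: L_y + 87.7377 − 60 − 18.43·5.9 − 15 = 0 → L_y = 96.00 kN.
ΣF_x = 0: no horizontal applied forces, so L_x = 0.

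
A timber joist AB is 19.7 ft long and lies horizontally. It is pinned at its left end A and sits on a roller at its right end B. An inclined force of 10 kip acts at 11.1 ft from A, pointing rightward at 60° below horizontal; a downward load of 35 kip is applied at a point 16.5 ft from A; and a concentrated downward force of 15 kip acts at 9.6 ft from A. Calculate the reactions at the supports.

Taking moments about A: B_y·19.7 − 10·sin60°·11.1 − 35·16.5 − 15·9.6 = 0 → B_y = 817.629/19.7 = 41.504 ≈ 41.50 kip.
ΣF_y = 0: A_y + 41.504 − 10·sin60° − 35 − 15 = 0 → A_y = 17.16 kip.
ΣF_x = 0: A_x + 10·cos60° = 0 → A_x = -5.000 kip.

A_x = -5.000 kip, A_y = 17.16 kip, B_y = 41.50 kip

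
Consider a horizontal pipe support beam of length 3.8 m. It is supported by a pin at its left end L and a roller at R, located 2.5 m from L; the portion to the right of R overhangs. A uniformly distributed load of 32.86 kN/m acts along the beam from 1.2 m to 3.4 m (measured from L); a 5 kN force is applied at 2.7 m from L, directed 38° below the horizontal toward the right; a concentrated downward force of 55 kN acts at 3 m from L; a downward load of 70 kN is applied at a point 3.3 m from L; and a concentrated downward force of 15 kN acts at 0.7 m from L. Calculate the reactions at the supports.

Resultant of the distributed load: 32.86 × 2.2 = 72.292 kN at 2.3 m from L.
Moments about L: R_y·2.5 − (32.86·2.2)·2.3 − 5·sin38°·2.7 − 55·3 − 70·3.3 − 15·0.7 = 0 → R_y = 581.083/2.5 = 232.433 ≈ 232.4 kN.
ΣF_y = 0: L_y + 232.433 − 32.86·2.2 − 5·sin38° − 55 − 70 − 15 = 0 → L_y = -17.06 kN.
ΣF_x = 0: L_x + 5·cos38° = 0 → L_x = -3.940 kN.

L_x = -3.940 kN, L_y = -17.06 kN, R_y = 232.4 kN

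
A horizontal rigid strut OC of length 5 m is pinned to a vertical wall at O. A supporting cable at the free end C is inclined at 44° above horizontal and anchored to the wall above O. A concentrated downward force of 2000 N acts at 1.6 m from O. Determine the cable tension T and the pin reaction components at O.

T = 921.3 N, O_x = 662.7 N, O_y = 1360 N

ΣM about O: T·sin44°·5 − 2000·1.6 = 0 → T = 3200/(5·0.694658) = 921.317 ≈ 921.3 N.
ΣF_x = 0: O_x − T·cos44° = 0 → O_x = 921.317 × 0.71934 = 662.7 N.
ΣF_y = 0: O_y + T·sin44° − 2000 = 0 → O_y = 2000 − 921.317 × 0.694658 = 1360 N.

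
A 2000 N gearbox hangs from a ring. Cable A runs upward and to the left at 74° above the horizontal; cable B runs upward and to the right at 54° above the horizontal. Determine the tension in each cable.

ΣF_x = 0: −T_A·cos74° + T_B·cos54° = 0 → T_B = 0.468942·T_A.
ΣF_y = 0: T_A·sin74° + T_B·sin54° = 2000.
Substitute: T_A·(0.961262 + 0.468942·0.809017) = 2000 → T_A = 1491.82 ≈ 1492 N.
Then T_B = 0.468942 × 1491.82 = 699.6 N.

T_A = 1492 N, T_B = 699.6 N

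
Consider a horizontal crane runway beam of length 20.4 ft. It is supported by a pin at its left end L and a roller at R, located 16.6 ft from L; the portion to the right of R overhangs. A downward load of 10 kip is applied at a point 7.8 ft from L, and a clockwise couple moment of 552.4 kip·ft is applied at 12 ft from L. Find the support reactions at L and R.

L_x = 0, L_y = -27.98 kip, R_y = 37.98 kip

Moments about L: R_y·16.6 − 10·7.8 − 552.4 = 0 → R_y = 630.4/16.6 = 37.9759 ≈ 37.98 kip.
ΣF_y = 0: L_y + 37.9759 − 10 = 0 → L_y = -27.98 kip.
ΣF_x = 0: no horizontal applied forces, so L_x = 0.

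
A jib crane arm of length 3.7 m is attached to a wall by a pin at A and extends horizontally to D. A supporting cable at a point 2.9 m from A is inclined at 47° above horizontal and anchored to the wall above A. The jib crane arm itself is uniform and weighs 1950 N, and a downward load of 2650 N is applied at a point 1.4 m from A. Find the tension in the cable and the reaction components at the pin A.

ΣM about A: T·sin47°·2.9 − 1950·1.85 − 2650·1.4 = 0 → T = 7317.5/(2.9·0.731354) = 3450.14 ≈ 3450 N.
ΣF_x = 0: A_x − T·cos47° = 0 → A_x = 3450.14 × 0.681998 = 2353 N.
ΣF_y = 0: A_y + T·sin47° − 1950 − 2650 = 0 → A_y = 4600 − 3450.14 × 0.731354 = 2077 N.

T = 3450 N, A_x = 2353 N, A_y = 2077 N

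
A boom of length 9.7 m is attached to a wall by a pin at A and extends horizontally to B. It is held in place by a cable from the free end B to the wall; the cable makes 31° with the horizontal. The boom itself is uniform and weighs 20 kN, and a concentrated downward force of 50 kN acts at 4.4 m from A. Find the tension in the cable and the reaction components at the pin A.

T = 63.45 kN, A_x = 54.39 kN, A_y = 37.32 kN

ΣM about A: T·sin31°·9.7 − 20·4.85 − 50·4.4 = 0 → T = 317/(9.7·0.515038) = 63.4524 ≈ 63.45 kN.
ΣF_x = 0: A_x − T·cos31° = 0 → A_x = 63.4524 × 0.857167 = 54.39 kN.
ΣF_y = 0: A_y + T·sin31° − 20 − 50 = 0 → A_y = 70 − 63.4524 × 0.515038 = 37.32 kN.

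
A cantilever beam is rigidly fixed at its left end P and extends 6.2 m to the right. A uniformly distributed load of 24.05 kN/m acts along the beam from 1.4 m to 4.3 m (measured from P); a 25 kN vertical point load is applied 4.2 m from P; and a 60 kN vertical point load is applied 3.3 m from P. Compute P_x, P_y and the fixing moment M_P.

P_x = 0, P_y = 154.7 kN, M_P = 501.8 kN·m

Resultant of the distributed load: 24.05 × 2.9 = 69.745 kN at 2.85 m from P.
ΣF_x = 0: P_x = 0.
ΣF_y = 0: P_y − 24.05·2.9 − 25 − 60 = 0 → P_y = 154.7 kN.
ΣM about P: M_P − (24.05·2.9)·2.85 − 25·4.2 − 60·3.3 = 0 → M_P = 501.8 kN·m.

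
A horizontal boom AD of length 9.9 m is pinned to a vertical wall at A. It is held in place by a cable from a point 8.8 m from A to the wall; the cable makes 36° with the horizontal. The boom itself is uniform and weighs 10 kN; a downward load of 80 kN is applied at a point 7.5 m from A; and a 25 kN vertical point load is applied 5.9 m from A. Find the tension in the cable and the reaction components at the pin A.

ΣM about A: T·sin36°·8.8 − 10·4.95 − 80·7.5 − 25·5.9 = 0 → T = 797/(8.8·0.587785) = 154.084 ≈ 154.1 kN.
ΣF_x = 0: A_x − T·cos36° = 0 → A_x = 154.084 × 0.809017 = 124.7 kN.
ΣF_y = 0: A_y + T·sin36° − 10 − 80 − 25 = 0 → A_y = 115 − 154.084 × 0.587785 = 24.43 kN.

T = 154.1 kN, A_x = 124.7 kN, A_y = 24.43 kN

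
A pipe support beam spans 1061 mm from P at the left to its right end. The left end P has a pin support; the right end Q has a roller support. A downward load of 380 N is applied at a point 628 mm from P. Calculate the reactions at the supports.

P_x = 0, P_y = 155.1 N, Q_y = 224.9 N

Taking moments about P: Q_y·1061 − 380·628 = 0 → Q_y = 238640/1061 = 224.92 ≈ 224.9 N.
ΣF_y = 0: P_y + 224.92 − 380 = 0 → P_y = 155.1 N.
ΣF_x = 0: no horizontal applied forces, so P_x = 0.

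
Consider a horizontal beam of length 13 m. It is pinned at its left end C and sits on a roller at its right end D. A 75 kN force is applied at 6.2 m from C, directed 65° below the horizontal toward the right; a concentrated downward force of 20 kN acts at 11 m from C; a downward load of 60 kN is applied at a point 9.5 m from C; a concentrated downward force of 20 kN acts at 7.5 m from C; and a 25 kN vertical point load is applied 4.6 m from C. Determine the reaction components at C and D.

C_x = -31.70 kN, C_y = 79.40 kN, D_y = 113.6 kN

Taking moments about C: D_y·13 − 75·sin65°·6.2 − 20·11 − 60·9.5 − 20·7.5 − 25·4.6 = 0 → D_y = 1476.43/13 = 113.572 ≈ 113.6 kN.
ΣF_y = 0: C_y + 113.572 − 75·sin65° − 20 − 60 − 20 − 25 = 0 → C_y = 79.40 kN.
ΣF_x = 0: C_x + 75·cos65° = 0 → C_x = -31.70 kN.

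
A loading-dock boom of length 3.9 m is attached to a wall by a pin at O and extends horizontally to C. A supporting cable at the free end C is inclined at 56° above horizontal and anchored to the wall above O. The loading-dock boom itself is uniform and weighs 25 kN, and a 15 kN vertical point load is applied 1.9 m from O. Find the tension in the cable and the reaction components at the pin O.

T = 23.89 kN, O_x = 13.36 kN, O_y = 20.19 kN

ΣM about O: T·sin56°·3.9 − 25·1.95 − 15·1.9 = 0 → T = 77.25/(3.9·0.829038) = 23.8924 ≈ 23.89 kN.
ΣF_x = 0: O_x − T·cos56° = 0 → O_x = 23.8924 × 0.559193 = 13.36 kN.
ΣF_y = 0: O_y + T·sin56° − 25 − 15 = 0 → O_y = 40 − 23.8924 × 0.829038 = 20.19 kN.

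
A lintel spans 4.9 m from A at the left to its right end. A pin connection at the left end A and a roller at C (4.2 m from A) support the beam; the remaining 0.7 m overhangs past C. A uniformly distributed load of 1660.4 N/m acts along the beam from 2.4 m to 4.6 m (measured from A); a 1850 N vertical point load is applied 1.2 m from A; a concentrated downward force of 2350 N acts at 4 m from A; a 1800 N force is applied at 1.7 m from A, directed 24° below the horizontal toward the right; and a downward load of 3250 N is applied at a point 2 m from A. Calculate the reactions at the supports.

A_x = -1644 N, A_y = 4180 N, C_y = 7655 N

Resultant of the distributed load: 1660.4 × 2.2 = 3652.88 N at 3.5 m from A.
ΣM about A: C_y·4.2 − (1660.4·2.2)·3.5 − 1850·1.2 − 2350·4 − 1800·sin24°·1.7 − 3250·2 = 0 → C_y = 32149.7/4.2 = 7654.69 ≈ 7655 N.
ΣF_y = 0: A_y + 7654.69 − 1660.4·2.2 − 1850 − 2350 − 1800·sin24° − 3250 = 0 → A_y = 4180 N.
ΣF_x = 0: A_x + 1800·cos24° = 0 → A_x = -1644 N.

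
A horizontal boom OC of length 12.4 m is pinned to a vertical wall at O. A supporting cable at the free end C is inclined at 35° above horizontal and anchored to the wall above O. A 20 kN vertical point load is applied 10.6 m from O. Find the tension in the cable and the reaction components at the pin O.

ΣM about O: T·sin35°·12.4 − 20·10.6 = 0 → T = 212/(12.4·0.573576) = 29.8073 ≈ 29.81 kN.
ΣF_x = 0: O_x − T·cos35° = 0 → O_x = 29.8073 × 0.819152 = 24.42 kN.
ΣF_y = 0: O_y + T·sin35° − 20 = 0 → O_y = 20 − 29.8073 × 0.573576 = 2.903 kN.

T = 29.81 kN, O_x = 24.42 kN, O_y = 2.903 kN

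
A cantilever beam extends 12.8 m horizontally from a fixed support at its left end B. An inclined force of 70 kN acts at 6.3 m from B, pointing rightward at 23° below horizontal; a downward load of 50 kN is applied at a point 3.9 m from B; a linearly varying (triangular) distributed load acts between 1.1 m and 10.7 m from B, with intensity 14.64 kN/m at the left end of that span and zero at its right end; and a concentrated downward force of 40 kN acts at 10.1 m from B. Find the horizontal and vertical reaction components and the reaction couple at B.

Resultant of the triangular load: ½ × 14.64 × 9.6 = 70.272 kN, acting at 4.3 m from B (one-third of the span from the peak).
ΣF_x = 0: B_x + 70·cos23° = 0 → B_x = -64.44 kN.
ΣF_y = 0: B_y − 70·sin23° − 50 − ½·14.64·9.6 − 40 = 0 → B_y = 187.6 kN.
ΣM about B: M_B − 70·sin23°·6.3 − 50·3.9 − (½·14.64·9.6)·4.3 − 40·10.1 = 0 → M_B = 1073 kN·m.

B_x = -64.44 kN, B_y = 187.6 kN, M_B = 1073 kN·m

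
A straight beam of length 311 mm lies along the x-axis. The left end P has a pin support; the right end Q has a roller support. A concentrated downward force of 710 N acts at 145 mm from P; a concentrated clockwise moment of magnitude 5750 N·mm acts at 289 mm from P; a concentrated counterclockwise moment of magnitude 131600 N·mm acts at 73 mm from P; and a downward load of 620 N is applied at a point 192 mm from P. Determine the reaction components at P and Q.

P_x = 0, P_y = 1021 N, Q_y = 309.1 N

Moments about P: Q_y·311 − 710·145 − 5750 + 131600 − 620·192 = 0 → Q_y = 96140/311 = 309.132 ≈ 309.1 N.
ΣF_y = 0: P_y + 309.132 − 710 − 620 = 0 → P_y = 1021 N.
ΣF_x = 0: no horizontal applied forces, so P_x = 0.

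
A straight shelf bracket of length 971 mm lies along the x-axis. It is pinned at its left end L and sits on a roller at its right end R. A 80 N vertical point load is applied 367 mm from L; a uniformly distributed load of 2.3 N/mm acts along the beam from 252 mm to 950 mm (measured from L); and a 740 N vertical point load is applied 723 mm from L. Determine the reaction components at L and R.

L_x = 0, L_y = 850.5 N, R_y = 1575 N

Resultant of the distributed load: 2.3 × 698 = 1605.4 N at 601 mm from L.
Moments about L: R_y·971 − 80·367 − (2.3·698)·601 − 740·723 = 0 → R_y = 1529225.4/971 = 1574.9 ≈ 1575 N.
ΣF_y = 0: L_y + 1574.9 − 80 − 2.3·698 − 740 = 0 → L_y = 850.5 N.
ΣF_x = 0: no horizontal applied forces, so L_x = 0.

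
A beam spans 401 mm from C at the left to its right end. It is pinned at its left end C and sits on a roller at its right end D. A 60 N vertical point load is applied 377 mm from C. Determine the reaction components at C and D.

ΣM about C: D_y·401 − 60·377 = 0 → D_y = 22620/401 = 56.409 ≈ 56.41 N.
ΣF_y = 0: C_y + 56.409 − 60 = 0 → C_y = 3.591 N.
ΣF_x = 0: no horizontal applied forces, so C_x = 0.

C_x = 0, C_y = 3.591 N, D_y = 56.41 N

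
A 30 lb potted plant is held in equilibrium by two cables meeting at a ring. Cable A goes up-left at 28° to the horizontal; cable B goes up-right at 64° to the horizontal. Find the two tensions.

ΣF_x = 0: −T_A·cos28° + T_B·cos64° = 0 → T_B = 2.01416·T_A.
ΣF_y = 0: T_A·sin28° + T_B·sin64° = 30.
Substitute: T_A·(0.469472 + 2.01416·0.898794) = 30 → T_A = 13.1591 ≈ 13.16 lb.
Then T_B = 2.01416 × 13.1591 = 26.50 lb.

T_A = 13.16 lb, T_B = 26.50 lb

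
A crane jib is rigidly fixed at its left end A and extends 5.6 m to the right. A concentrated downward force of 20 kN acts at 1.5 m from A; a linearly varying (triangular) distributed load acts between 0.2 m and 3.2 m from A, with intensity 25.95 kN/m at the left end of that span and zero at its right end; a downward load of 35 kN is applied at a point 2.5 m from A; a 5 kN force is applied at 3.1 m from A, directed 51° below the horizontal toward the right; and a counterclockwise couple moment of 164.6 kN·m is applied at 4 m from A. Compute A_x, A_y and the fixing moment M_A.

A_x = -3.147 kN, A_y = 97.81 kN, M_A = 11.66 kN·m

Resultant of the triangular load: ½ × 25.95 × 3 = 38.925 kN, acting at 1.2 m from A (one-third of the span from the peak).
ΣF_x = 0: A_x + 5·cos51° = 0 → A_x = -3.147 kN.
ΣF_y = 0: A_y − 20 − ½·25.95·3 − 35 − 5·sin51° = 0 → A_y = 97.81 kN.
ΣM about A: M_A − 20·1.5 − (½·25.95·3)·1.2 − 35·2.5 − 5·sin51°·3.1 + 164.6 = 0 → M_A = 11.66 kN·m.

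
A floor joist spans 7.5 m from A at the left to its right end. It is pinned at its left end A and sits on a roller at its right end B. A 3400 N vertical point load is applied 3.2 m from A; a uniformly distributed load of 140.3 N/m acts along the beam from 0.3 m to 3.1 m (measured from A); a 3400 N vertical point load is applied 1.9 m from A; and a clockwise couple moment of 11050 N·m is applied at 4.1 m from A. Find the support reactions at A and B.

Resultant of the distributed load: 140.3 × 2.8 = 392.84 N at 1.7 m from A.
Taking moments about A: B_y·7.5 − 3400·3.2 − (140.3·2.8)·1.7 − 3400·1.9 − 11050 = 0 → B_y = 29057.828/7.5 = 3874.38 ≈ 3874 N.
ΣF_y = 0: A_y + 3874.38 − 3400 − 140.3·2.8 − 3400 = 0 → A_y = 3318 N.
ΣF_x = 0: no horizontal applied forces, so A_x = 0.

A_x = 0, A_y = 3318 N, B_y = 3874 N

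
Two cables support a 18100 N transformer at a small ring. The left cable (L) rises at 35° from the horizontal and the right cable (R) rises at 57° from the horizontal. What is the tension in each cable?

T_L = 9864 N, T_R = 14840 N

ΣF_x = 0: −T_L·cos35° + T_R·cos57° = 0 → T_R = 1.50403·T_L.
ΣF_y = 0: T_L·sin35° + T_R·sin57° = 18100.
Substitute: T_L·(0.573576 + 1.50403·0.838671) = 18100 → T_L = 9863.96 ≈ 9864 N.
Then T_R = 1.50403 × 9863.96 = 14840 N.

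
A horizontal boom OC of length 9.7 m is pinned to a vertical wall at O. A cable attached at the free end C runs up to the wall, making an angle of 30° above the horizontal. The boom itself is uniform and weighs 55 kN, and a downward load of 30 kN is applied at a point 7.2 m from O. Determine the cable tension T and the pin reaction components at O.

T = 99.54 kN, O_x = 86.20 kN, O_y = 35.23 kN

ΣM about O: T·sin30°·9.7 − 55·4.85 − 30·7.2 = 0 → T = 482.75/(9.7·0.5) = 99.5361 ≈ 99.54 kN.
ΣF_x = 0: O_x − T·cos30° = 0 → O_x = 99.5361 × 0.866025 = 86.20 kN.
ΣF_y = 0: O_y + T·sin30° − 55 − 30 = 0 → O_y = 85 − 99.5361 × 0.5 = 35.23 kN.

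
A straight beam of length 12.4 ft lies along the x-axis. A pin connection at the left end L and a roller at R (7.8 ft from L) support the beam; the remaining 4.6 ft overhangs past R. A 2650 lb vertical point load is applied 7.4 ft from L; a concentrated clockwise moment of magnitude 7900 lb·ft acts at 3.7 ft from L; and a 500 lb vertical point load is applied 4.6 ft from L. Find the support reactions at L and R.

Moments about L: R_y·7.8 − 2650·7.4 − 7900 − 500·4.6 = 0 → R_y = 29810/7.8 = 3821.79 ≈ 3822 lb.
ΣF_y = 0: L_y + 3821.79 − 2650 − 500 = 0 → L_y = -671.8 lb.
ΣF_x = 0: no horizontal applied forces, so L_x = 0.

L_x = 0, L_y = -671.8 lb, R_y = 3822 lb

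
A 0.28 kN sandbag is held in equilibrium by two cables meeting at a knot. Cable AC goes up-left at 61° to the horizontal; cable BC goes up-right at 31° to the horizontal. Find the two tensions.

ΣF_x = 0: −T_AC·cos61° + T_BC·cos31° = 0 → T_BC = 0.565595·T_AC.
ΣF_y = 0: T_AC·sin61° + T_BC·sin31° = 0.28.
Substitute: T_AC·(0.87462 + 0.565595·0.515038) = 0.28 → T_AC = 0.240153 ≈ 0.2402 kN.
Then T_BC = 0.565595 × 0.240153 = 0.1358 kN.

T_AC = 0.2402 kN, T_BC = 0.1358 kN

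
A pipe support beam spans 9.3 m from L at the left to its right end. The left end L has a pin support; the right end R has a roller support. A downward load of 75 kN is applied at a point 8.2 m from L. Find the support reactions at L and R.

ΣM about L: R_y·9.3 − 75·8.2 = 0 → R_y = 615/9.3 = 66.129 ≈ 66.13 kN.
ΣF_y = 0: L_y + 66.129 − 75 = 0 → L_y = 8.871 kN.
ΣF_x = 0: no horizontal applied forces, so L_x = 0.

L_x = 0, L_y = 8.871 kN, R_y = 66.13 kN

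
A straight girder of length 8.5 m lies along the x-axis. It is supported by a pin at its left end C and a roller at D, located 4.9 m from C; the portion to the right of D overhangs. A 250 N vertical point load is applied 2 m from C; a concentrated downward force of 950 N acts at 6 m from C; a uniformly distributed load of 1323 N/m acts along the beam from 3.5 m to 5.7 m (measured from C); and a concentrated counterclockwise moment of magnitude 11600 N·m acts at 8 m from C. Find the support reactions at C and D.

Resultant of the distributed load: 1323 × 2.2 = 2910.6 N at 4.6 m from C.
Moments about C: D_y·4.9 − 250·2 − 950·6 − (1323·2.2)·4.6 + 11600 = 0 → D_y = 7988.76/4.9 = 1630.36 ≈ 1630 N.
ΣF_y = 0: C_y + 1630.36 − 250 − 950 − 1323·2.2 = 0 → C_y = 2480 N.
ΣF_x = 0: no horizontal applied forces, so C_x = 0.

C_x = 0, C_y = 2480 N, D_y = 1630 N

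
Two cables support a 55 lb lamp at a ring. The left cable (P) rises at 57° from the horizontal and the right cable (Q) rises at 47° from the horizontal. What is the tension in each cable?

T_P = 38.66 lb, T_Q = 30.87 lb

ΣF_x = 0: −T_P·cos57° + T_Q·cos47° = 0 → T_Q = 0.798593·T_P.
ΣF_y = 0: T_P·sin57° + T_Q·sin47° = 55.
Substitute: T_P·(0.838671 + 0.798593·0.731354) = 55 → T_P = 38.6582 ≈ 38.66 lb.
Then T_Q = 0.798593 × 38.6582 = 30.87 lb.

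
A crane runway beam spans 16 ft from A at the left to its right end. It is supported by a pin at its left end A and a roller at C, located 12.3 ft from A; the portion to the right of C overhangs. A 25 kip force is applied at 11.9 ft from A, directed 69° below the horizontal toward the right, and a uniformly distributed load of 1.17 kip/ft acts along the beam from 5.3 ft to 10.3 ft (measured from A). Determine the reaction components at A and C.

Resultant of the distributed load: 1.17 × 5 = 5.85 kip at 7.8 ft from A.
Taking moments about A: C_y·12.3 − 25·sin69°·11.9 − (1.17·5)·7.8 = 0 → C_y = 323.37/12.3 = 26.2902 ≈ 26.29 kip.
ΣF_y = 0: A_y + 26.2902 − 25·sin69° − 1.17·5 = 0 → A_y = 2.899 kip.
ΣF_x = 0: A_x + 25·cos69° = 0 → A_x = -8.959 kip.

A_x = -8.959 kip, A_y = 2.899 kip, C_y = 26.29 kip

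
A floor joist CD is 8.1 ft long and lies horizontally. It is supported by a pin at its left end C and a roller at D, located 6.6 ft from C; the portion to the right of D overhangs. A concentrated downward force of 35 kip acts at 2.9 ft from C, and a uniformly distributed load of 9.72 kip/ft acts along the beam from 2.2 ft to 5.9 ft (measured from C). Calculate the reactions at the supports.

C_x = 0, C_y = 33.52 kip, D_y = 37.45 kip

Resultant of the distributed load: 9.72 × 3.7 = 35.964 kip at 4.05 ft from C.
ΣM about C: D_y·6.6 − 35·2.9 − (9.72·3.7)·4.05 = 0 → D_y = 247.1542/6.6 = 37.4476 ≈ 37.45 kip.
ΣF_y = 0: C_y + 37.4476 − 35 − 9.72·3.7 = 0 → C_y = 33.52 kip.
ΣF_x = 0: no horizontal applied forces, so C_x = 0.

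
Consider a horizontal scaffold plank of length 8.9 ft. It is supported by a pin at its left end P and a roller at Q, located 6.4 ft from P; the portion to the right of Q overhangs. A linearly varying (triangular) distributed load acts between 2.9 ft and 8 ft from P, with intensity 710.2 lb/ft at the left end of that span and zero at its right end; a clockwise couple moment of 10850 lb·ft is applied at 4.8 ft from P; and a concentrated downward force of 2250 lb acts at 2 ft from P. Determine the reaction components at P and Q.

P_x = 0, P_y = 360.9 lb, Q_y = 3700 lb

Resultant of the triangular load: ½ × 710.2 × 5.1 = 1811.01 lb, acting at 4.6 ft from P (one-third of the span from the peak).
Moments about P: Q_y·6.4 − (½·710.2·5.1)·4.6 − 10850 − 2250·2 = 0 → Q_y = 23680.646/6.4 = 3700.1 ≈ 3700 lb.
ΣF_y = 0: P_y + 3700.1 − ½·710.2·5.1 − 2250 = 0 → P_y = 360.9 lb.
ΣF_x = 0: no horizontal applied forces, so P_x = 0.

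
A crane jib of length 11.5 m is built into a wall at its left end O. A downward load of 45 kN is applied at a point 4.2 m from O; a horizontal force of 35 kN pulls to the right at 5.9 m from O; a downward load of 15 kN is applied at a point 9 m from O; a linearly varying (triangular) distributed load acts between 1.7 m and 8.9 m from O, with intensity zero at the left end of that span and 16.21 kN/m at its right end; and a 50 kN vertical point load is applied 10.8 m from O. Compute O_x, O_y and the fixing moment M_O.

O_x = -35.00 kN, O_y = 168.4 kN, M_O = 1243 kN·m

Resultant of the triangular load: ½ × 16.21 × 7.2 = 58.356 kN, acting at 6.5 m from O (one-third of the span from the peak).
ΣF_x = 0: O_x + 35 = 0 → O_x = -35.00 kN.
ΣF_y = 0: O_y − 45 − 15 − ½·16.21·7.2 − 50 = 0 → O_y = 168.4 kN.
ΣM about O: M_O − 45·4.2 − 15·9 − (½·16.21·7.2)·6.5 − 50·10.8 = 0 → M_O = 1243 kN·m.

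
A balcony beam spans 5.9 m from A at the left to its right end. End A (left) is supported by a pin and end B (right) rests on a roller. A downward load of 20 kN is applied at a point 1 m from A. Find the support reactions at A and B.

A_x = 0, A_y = 16.61 kN, B_y = 3.390 kN

ΣM about A: B_y·5.9 − 20·1 = 0 → B_y = 20/5.9 = 3.38983 ≈ 3.390 kN.
ΣF_y = 0: A_y + 3.38983 − 20 = 0 → A_y = 16.61 kN.
ΣF_x = 0: no horizontal applied forces, so A_x = 0.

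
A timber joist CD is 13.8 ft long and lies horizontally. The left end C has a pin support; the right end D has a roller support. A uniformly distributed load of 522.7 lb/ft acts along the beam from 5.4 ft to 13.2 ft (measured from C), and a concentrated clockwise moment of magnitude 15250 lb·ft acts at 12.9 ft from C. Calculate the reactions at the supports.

Resultant of the distributed load: 522.7 × 7.8 = 4077.06 lb at 9.3 ft from C.
Moments about C: D_y·13.8 − (522.7·7.8)·9.3 − 15250 = 0 → D_y = 53166.658/13.8 = 3852.66 ≈ 3853 lb.
ΣF_y = 0: C_y + 3852.66 − 522.7·7.8 = 0 → C_y = 224.4 lb.
ΣF_x = 0: no horizontal applied forces, so C_x = 0.

C_x = 0, C_y = 224.4 lb, D_y = 3853 lb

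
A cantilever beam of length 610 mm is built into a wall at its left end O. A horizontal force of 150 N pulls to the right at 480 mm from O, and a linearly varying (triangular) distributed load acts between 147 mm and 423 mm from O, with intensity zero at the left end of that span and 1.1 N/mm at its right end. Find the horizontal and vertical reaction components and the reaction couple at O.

Resultant of the triangular load: ½ × 1.1 × 276 = 151.8 N, acting at 331 mm from O (one-third of the span from the peak).
ΣF_x = 0: O_x + 150 = 0 → O_x = -150.0 N.
ΣF_y = 0: O_y − ½·1.1·276 = 0 → O_y = 151.8 N.
ΣM about O: M_O − (½·1.1·276)·331 = 0 → M_O = 50250 N·mm.

O_x = -150.0 N, O_y = 151.8 N, M_O = 50250 N·mm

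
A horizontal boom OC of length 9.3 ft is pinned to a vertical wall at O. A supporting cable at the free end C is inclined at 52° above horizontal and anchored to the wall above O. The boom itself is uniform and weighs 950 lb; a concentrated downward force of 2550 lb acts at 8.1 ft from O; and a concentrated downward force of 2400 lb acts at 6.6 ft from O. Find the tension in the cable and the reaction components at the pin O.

ΣM about O: T·sin52°·9.3 − 950·4.65 − 2550·8.1 − 2400·6.6 = 0 → T = 40912.5/(9.3·0.788011) = 5582.65 ≈ 5583 lb.
ΣF_x = 0: O_x − T·cos52° = 0 → O_x = 5582.65 × 0.615661 = 3437 lb.
ΣF_y = 0: O_y + T·sin52° − 950 − 2550 − 2400 = 0 → O_y = 5900 − 5582.65 × 0.788011 = 1501 lb.

T = 5583 lb, O_x = 3437 lb, O_y = 1501 lb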